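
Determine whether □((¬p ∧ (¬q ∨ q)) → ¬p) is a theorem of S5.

Tableau for the negation ¬□((¬p ∧ (¬q ∨ q)) → ¬p):
1. ¬□((¬p ∧ (¬q ∨ q)) → ¬p), u
2. ¬((¬p ∧ (¬q ∨ q)) → ¬p), v
3. ¬p ∧ (¬q ∨ q), v
4. p, v
5. ¬p, v
6. ¬q ∨ q, v
Accessibility: uRu, uRv, vRu, vRv
Branch closes: p and ¬p both at v.
Every branch of the negation's tableau closes; the branch above is one of them.

Valid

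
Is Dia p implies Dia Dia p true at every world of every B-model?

Tableau for the negation not (Dia p implies Dia Dia p):
1. not (Dia p implies Dia Dia p), 0
2. Dia p, 0   [neg-implies-rule on 1]
3. not Dia Dia p, 0   [neg-implies-rule on 1]
4. not Dia p, 0   [neg-Dia-rule on 3 via 0R0]
5. not p, 0   [neg-Dia-rule on 4 via 0R0]
6. p, 1   [Dia-rule on 2: fresh world 1, 0R1]
7. not Dia p, 1   [neg-Dia-rule on 3 via 0R1]
8. not p, 1   [neg-Dia-rule on 4 via 0R1]
Accessibility: 0R0, 0R1, 1R0, 1R1
Branch closes: p and not p both at 1.
All branches of the negation close; one closing branch shown above.

Yes, valid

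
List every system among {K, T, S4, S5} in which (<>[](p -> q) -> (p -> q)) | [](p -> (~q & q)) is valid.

S5

S5-tableau for the negation ~((<>[](p -> q) -> (p -> q)) | [](p -> (~q & q))):
1. ~((<>[](p -> q) -> (p -> q)) | [](p -> (~q & q))), 0
2. ~(<>[](p -> q) -> (p -> q)), 0
3. ~[](p -> (~q & q)), 0
4. <>[](p -> q), 0
5. ~(p -> q), 0
6. p, 0
7. ~q, 0
8. ~(p -> (~q & q)), 1
9. p, 1
10. ~(~q & q), 1
11. ~q, 1
12. [](p -> q), 2
13. p -> q, 0
14. p -> q, 1
15. p -> q, 2
16. q, 0
Accessibility: 0R0, 0R1, 0R2, 1R0, 1R1, 1R2, 2R0, 2R1, 2R2
Branch closes: q and ~q both at 0.
Every branch closes (one shown): valid in S5.
S4-tableau for the negation ~((<>[](p -> q) -> (p -> q)) | [](p -> (~q & q))):
1. ~((<>[](p -> q) -> (p -> q)) | [](p -> (~q & q))), 0
2. ~(<>[](p -> q) -> (p -> q)), 0
3. ~[](p -> (~q & q)), 0
4. <>[](p -> q), 0
5. ~(p -> q), 0
6. p, 0
7. ~q, 0
8. ~(p -> (~q & q)), 1
9. p, 1
10. ~(~q & q), 1
11. ~q, 1
12. [](p -> q), 2
13. p -> q, 2
14. q, 2
Accessibility: 0R0, 0R1, 0R2, 1R1, 2R2
Complete open branch: countermodel on an S4-frame, so not valid in S4, nor in K, T (the same frame is also a K-frame and a T-frame).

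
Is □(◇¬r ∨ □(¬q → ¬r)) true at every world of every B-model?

Not valid

Tableau for the negation ¬□(◇¬r ∨ □(¬q → ¬r)):
1. ¬□(◇¬r ∨ □(¬q → ¬r)), w0
2. ¬(◇¬r ∨ □(¬q → ¬r)), w1
3. ¬◇¬r, w1
4. ¬□(¬q → ¬r), w1
5. r, w0
6. r, w1
7. ¬(¬q → ¬r), w2
8. ¬q, w2
9. r, w2
Accessibility: w0Rw0, w0Rw1, w1Rw0, w1Rw1, w1Rw2, w2Rw1, w2Rw2
The negation has an open branch (countermodel exists).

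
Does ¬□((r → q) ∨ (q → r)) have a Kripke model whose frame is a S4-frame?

No, unsatisfiable

1. ¬□((r → q) ∨ (q → r)), 0
2. ¬((r → q) ∨ (q → r)), 1
3. ¬(r → q), 1
4. ¬(q → r), 1
5. r, 1
6. ¬q, 1
7. q, 1
8. ¬r, 1
Accessibility: 0R0, 0R1, 1R1
Branch closes: q and ¬q both at 1.
Every branch closes; the branch above is one of them.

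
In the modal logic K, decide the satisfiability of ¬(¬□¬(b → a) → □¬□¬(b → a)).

1. ¬(¬□¬(b → a) → □¬□¬(b → a)), u
2. ¬□¬(b → a), u   [¬→-rule on 1]
3. ¬□¬□¬(b → a), u   [¬→-rule on 1]
4. b → a, v   [¬□-rule on 2: fresh world v, uRv]
5. a, v   [→-rule on 4 (branches; this branch)]
6. □¬(b → a), w   [¬□-rule on 3: fresh world w, uRw]
Accessibility: uRv, uRw

Satisfiable (open branch found)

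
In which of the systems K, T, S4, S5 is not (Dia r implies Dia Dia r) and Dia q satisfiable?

K-tableau for the formula:
1. not (Dia r implies Dia Dia r) and Dia q, u
2. not (Dia r implies Dia Dia r), u   [and-rule on 1]
3. Dia q, u   [and-rule on 1]
4. Dia r, u   [neg-implies-rule on 2]
5. not Dia Dia r, u   [neg-implies-rule on 2]
6. q, v   [Dia-rule on 3: fresh world v, uRv]
7. not Dia r, v   [neg-Dia-rule on 5 via uRv]
8. r, w   [Dia-rule on 4: fresh world w, uRw]
9. not Dia r, w   [neg-Dia-rule on 5 via uRw]
Accessibility: uRv, uRw
Complete open branch: satisfiable in K.
T-tableau for the formula:
1. not (Dia r implies Dia Dia r) and Dia q, u
2. not (Dia r implies Dia Dia r), u   [and-rule on 1]
3. Dia q, u   [and-rule on 1]
4. Dia r, u   [neg-implies-rule on 2]
5. not Dia Dia r, u   [neg-implies-rule on 2]
6. not Dia r, u   [neg-Dia-rule on 5 via uRu]
7. not r, u   [neg-Dia-rule on 6 via uRu]
8. q, v   [Dia-rule on 3: fresh world v, uRv]
9. not Dia r, v   [neg-Dia-rule on 5 via uRv]
10. not r, v   [neg-Dia-rule on 6 via uRv]
11. r, w   [Dia-rule on 4: fresh world w, uRw]
12. not Dia r, w   [neg-Dia-rule on 5 via uRw]
13. not r, w   [neg-Dia-rule on 6 via uRw]
Accessibility: uRu, uRv, uRw, vRv, wRw
Branch closes: r and not r both at w.
Every branch closes (one shown): unsatisfiable in T, hence also in S4, S5 (every S4/S5-frame is a T-frame).

K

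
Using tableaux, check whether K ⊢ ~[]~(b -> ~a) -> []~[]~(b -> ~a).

Tableau for the negation ~(~[]~(b -> ~a) -> []~[]~(b -> ~a)):
1. ~(~[]~(b -> ~a) -> []~[]~(b -> ~a)), w0
2. ~[]~(b -> ~a), w0
3. ~[]~[]~(b -> ~a), w0
4. b -> ~a, w1
5. ~a, w1
6. []~(b -> ~a), w2
Accessibility: w0Rw1, w0Rw2
The negation has an open branch (countermodel exists).

Invalid (countermodel exists)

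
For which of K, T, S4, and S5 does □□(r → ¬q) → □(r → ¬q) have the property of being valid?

T, S4, S5

K-tableau for the negation ¬(□□(r → ¬q) → □(r → ¬q)):
1. ¬(□□(r → ¬q) → □(r → ¬q)), w0
2. □□(r → ¬q), w0
3. ¬□(r → ¬q), w0
4. ¬(r → ¬q), w1
5. r, w1
6. q, w1
7. □(r → ¬q), w1
Accessibility: w0Rw1
Complete open branch: countermodel on a K-frame, so not valid in K.
T-tableau for the negation ¬(□□(r → ¬q) → □(r → ¬q)):
1. ¬(□□(r → ¬q) → □(r → ¬q)), w0
2. □□(r → ¬q), w0
3. ¬□(r → ¬q), w0
4. □(r → ¬q), w0
5. r → ¬q, w0
6. ¬q, w0
7. ¬(r → ¬q), w1
8. r, w1
9. q, w1
10. □(r → ¬q), w1
11. r → ¬q, w1
12. ¬q, w1
Accessibility: w0Rw0, w0Rw1, w1Rw1
Branch closes: q and ¬q both at w1.
Every branch closes (one shown): valid in T, hence also in S4, S5 (every theorem of T is a theorem of S4 and S5).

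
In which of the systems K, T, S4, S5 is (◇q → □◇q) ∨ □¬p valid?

S4-tableau for the negation ¬((◇q → □◇q) ∨ □¬p):
1. ¬((◇q → □◇q) ∨ □¬p), w0
2. ¬(◇q → □◇q), w0   [¬∨-rule on 1]
3. ¬□¬p, w0   [¬∨-rule on 1]
4. ◇q, w0   [¬→-rule on 2]
5. ¬□◇q, w0   [¬→-rule on 2]
6. p, w1   [¬□-rule on 3: fresh world w1, w0Rw1]
7. q, w2   [◇-rule on 4: fresh world w2, w0Rw2]
8. ¬◇q, w3   [¬□-rule on 5: fresh world w3, w0Rw3]
9. ¬q, w3   [¬◇-rule on 8 via w3Rw3]
Accessibility: w0Rw0, w0Rw1, w0Rw2, w0Rw3, w1Rw1, w2Rw2, w3Rw3
Complete open branch: countermodel on an S4-frame, so not valid in S4, nor in K, T (the same frame is also a K-frame and a T-frame).
S5-tableau for the negation ¬((◇q → □◇q) ∨ □¬p):
1. ¬((◇q → □◇q) ∨ □¬p), w0
2. ¬(◇q → □◇q), w0   [¬∨-rule on 1]
3. ¬□¬p, w0   [¬∨-rule on 1]
4. ◇q, w0   [¬→-rule on 2]
5. ¬□◇q, w0   [¬→-rule on 2]
6. p, w1   [¬□-rule on 3: fresh world w1, w0Rw1]
7. q, w2   [◇-rule on 4: fresh world w2, w0Rw2]
8. ¬◇q, w3   [¬□-rule on 5: fresh world w3, w0Rw3]
9. ¬q, w0   [¬◇-rule on 8 via w3Rw0]
10. ¬q, w1   [¬◇-rule on 8 via w3Rw1]
11. ¬q, w2   [¬◇-rule on 8 via w3Rw2]
Accessibility: w0Rw0, w0Rw1, w0Rw2, w0Rw3, w1Rw0, w1Rw1, w1Rw2, w1Rw3, w2Rw0, w2Rw1, w2Rw2, w2Rw3, w3Rw0, w3Rw1, w3Rw2, w3Rw3
Branch closes: q and ¬q both at w2.
Every branch closes (one shown): valid in S5.

S5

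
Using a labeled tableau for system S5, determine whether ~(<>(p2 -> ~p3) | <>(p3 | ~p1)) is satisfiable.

No, unsatisfiable

1. ~(<>(p2 -> ~p3) | <>(p3 | ~p1)), 0
2. ~<>(p2 -> ~p3), 0
3. ~<>(p3 | ~p1), 0
4. ~(p2 -> ~p3), 0
5. p2, 0
6. p3, 0
7. ~(p3 | ~p1), 0
8. ~p3, 0
9. p1, 0
Accessibility: 0R0
Branch closes: p3 and ~p3 both at 0.
(One branch shown.) All branches close.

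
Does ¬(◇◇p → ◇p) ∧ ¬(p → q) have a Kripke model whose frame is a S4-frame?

Unsatisfiable

1. ¬(◇◇p → ◇p) ∧ ¬(p → q), u
2. ¬(◇◇p → ◇p), u   [∧-rule on 1]
3. ¬(p → q), u   [∧-rule on 1]
4. ◇◇p, u   [¬→-rule on 2]
5. ¬◇p, u   [¬→-rule on 2]
6. p, u   [¬→-rule on 3]
7. ¬q, u   [¬→-rule on 3]
8. ¬p, u   [¬◇-rule on 5 via uRu]
Accessibility: uRu
Branch closes: p and ¬p both at u.
(One branch shown.) All branches close.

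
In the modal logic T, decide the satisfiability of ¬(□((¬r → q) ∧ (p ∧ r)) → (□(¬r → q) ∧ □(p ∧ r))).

Unsatisfiable (every branch closes)

1. ¬(□((¬r → q) ∧ (p ∧ r)) → (□(¬r → q) ∧ □(p ∧ r))), u
2. □((¬r → q) ∧ (p ∧ r)), u   [¬→-rule on 1]
3. ¬(□(¬r → q) ∧ □(p ∧ r)), u   [¬→-rule on 1]
4. (¬r → q) ∧ (p ∧ r), u   [□-rule on 2 via uRu]
5. ¬r → q, u   [∧-rule on 4]
6. p ∧ r, u   [∧-rule on 4]
7. p, u   [∧-rule on 6]
8. r, u   [∧-rule on 6]
9. ¬□(p ∧ r), u   [¬∧-rule on 3 (branches; this branch)]
10. q, u   [→-rule on 5 (branches; this branch)]
11. ¬(p ∧ r), v   [¬□-rule on 9: fresh world v, uRv]
12. (¬r → q) ∧ (p ∧ r), v   [□-rule on 2 via uRv]
13. ¬r → q, v   [∧-rule on 12]
14. p ∧ r, v   [∧-rule on 12]
15. p, v   [∧-rule on 14]
16. r, v   [∧-rule on 14]
17. ¬r, v   [¬∧-rule on 11 (branches; this branch)]
Accessibility: uRu, uRv, vRv
Branch closes: r and ¬r both at v.
(One branch shown.) All branches close.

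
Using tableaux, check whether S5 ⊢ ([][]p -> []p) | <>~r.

Tableau for the negation ~(([][]p -> []p) | <>~r):
1. ~(([][]p -> []p) | <>~r), u
2. ~([][]p -> []p), u   [~|-rule on 1]
3. ~<>~r, u   [~|-rule on 1]
4. [][]p, u   [~->-rule on 2]
5. ~[]p, u   [~->-rule on 2]
6. r, u   [~<>-rule on 3 via uRu]
7. []p, u   [[]-rule on 4 via uRu]
8. p, u   [[]-rule on 7 via uRu]
9. ~p, v   [~[]-rule on 5: fresh world v, uRv]
10. r, v   [~<>-rule on 3 via uRv]
11. []p, v   [[]-rule on 4 via uRv]
12. p, v   [[]-rule on 7 via uRv]
Accessibility: uRu, uRv, vRu, vRv
Branch closes: p and ~p both at v.
All branches of the negation close; one closing branch shown above.

Valid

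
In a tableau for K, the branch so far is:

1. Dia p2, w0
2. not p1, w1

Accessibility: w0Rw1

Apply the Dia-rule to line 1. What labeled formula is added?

a fresh world w2 with w0Rw2, and p2 at w2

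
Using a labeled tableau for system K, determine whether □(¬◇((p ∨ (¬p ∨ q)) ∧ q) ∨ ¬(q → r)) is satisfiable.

1. □(¬◇((p ∨ (¬p ∨ q)) ∧ q) ∨ ¬(q → r)), w0

Satisfiable (open branch found)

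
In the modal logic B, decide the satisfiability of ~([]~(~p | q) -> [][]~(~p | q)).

1. ~([]~(~p | q) -> [][]~(~p | q)), 0
2. []~(~p | q), 0
3. ~[][]~(~p | q), 0
4. ~(~p | q), 0
5. p, 0
6. ~q, 0
7. ~[]~(~p | q), 1
8. ~(~p | q), 1
9. p, 1
10. ~q, 1
11. ~p | q, 2
12. q, 2
Accessibility: 0R0, 0R1, 1R0, 1R1, 1R2, 2R1, 2R2

Satisfiable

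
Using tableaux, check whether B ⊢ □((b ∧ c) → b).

Tableau for the negation ¬□((b ∧ c) → b):
1. ¬□((b ∧ c) → b), 0
2. ¬((b ∧ c) → b), 1
3. b ∧ c, 1
4. ¬b, 1
5. b, 1
6. c, 1
Accessibility: 0R0, 0R1, 1R0, 1R1
Branch closes: b and ¬b both at 1.
Every branch of the negation's tableau closes; the branch above is one of them.

Valid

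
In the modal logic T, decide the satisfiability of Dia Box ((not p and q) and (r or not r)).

1. Dia Box ((not p and q) and (r or not r)), u
2. Box ((not p and q) and (r or not r)), v   [Dia-rule on 1: fresh world v, uRv]
3. (not p and q) and (r or not r), v   [Box-rule on 2 via vRv]
4. not p and q, v   [and-rule on 3]
5. r or not r, v   [and-rule on 3]
6. not p, v   [and-rule on 4]
7. q, v   [and-rule on 4]
8. not r, v   [or-rule on 5 (branches; this branch)]
Accessibility: uRu, uRv, vRv

Satisfiable (open branch found)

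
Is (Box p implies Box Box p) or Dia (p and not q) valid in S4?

Tableau for the negation not ((Box p implies Box Box p) or Dia (p and not q)):
1. not ((Box p implies Box Box p) or Dia (p and not q)), 0
2. not (Box p implies Box Box p), 0
3. not Dia (p and not q), 0
4. Box p, 0
5. not Box Box p, 0
6. not (p and not q), 0
7. p, 0
8. q, 0
9. not Box p, 1
10. not (p and not q), 1
11. p, 1
12. q, 1
13. not p, 2
14. not (p and not q), 2
15. p, 2
Accessibility: 0R0, 0R1, 0R2, 1R1, 1R2, 2R2
Branch closes: p and not p both at 2.
All branches of the negation close; one closing branch shown above.

Valid in S4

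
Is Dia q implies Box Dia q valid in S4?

Invalid (countermodel exists)

Tableau for the negation not (Dia q implies Box Dia q):
1. not (Dia q implies Box Dia q), w0
2. Dia q, w0
3. not Box Dia q, w0
4. q, w1
5. not Dia q, w2
6. not q, w2
Accessibility: w0Rw0, w0Rw1, w0Rw2, w1Rw1, w2Rw2
The negation has an open branch (countermodel exists).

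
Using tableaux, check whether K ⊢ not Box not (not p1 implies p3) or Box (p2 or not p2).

Valid in K

Tableau for the negation not (not Box not (not p1 implies p3) or Box (p2 or not p2)):
1. not (not Box not (not p1 implies p3) or Box (p2 or not p2)), 0
2. Box not (not p1 implies p3), 0
3. not Box (p2 or not p2), 0
4. not (p2 or not p2), 1
5. not p2, 1
6. p2, 1
Accessibility: 0R1
Branch closes: p2 and not p2 both at 1.
Every branch of the negation's tableau closes; the branch above is one of them.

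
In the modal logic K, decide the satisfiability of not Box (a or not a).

No, unsatisfiable

1. not Box (a or not a), 0
2. not (a or not a), 1
3. not a, 1
4. a, 1
Accessibility: 0R1
Branch closes: a and not a both at 1.
(One branch shown.) All branches close.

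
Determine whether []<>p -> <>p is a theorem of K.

Tableau for the negation ~([]<>p -> <>p):
1. ~([]<>p -> <>p), w0
2. []<>p, w0
3. ~<>p, w0
The negation has an open branch (countermodel exists).

Not valid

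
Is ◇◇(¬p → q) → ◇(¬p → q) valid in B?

Tableau for the negation ¬(◇◇(¬p → q) → ◇(¬p → q)):
1. ¬(◇◇(¬p → q) → ◇(¬p → q)), w0
2. ◇◇(¬p → q), w0
3. ¬◇(¬p → q), w0
4. ¬(¬p → q), w0
5. ¬p, w0
6. ¬q, w0
7. ◇(¬p → q), w1
8. ¬(¬p → q), w1
9. ¬p, w1
10. ¬q, w1
11. ¬p → q, w2
12. q, w2
Accessibility: w0Rw0, w0Rw1, w1Rw0, w1Rw1, w1Rw2, w2Rw1, w2Rw2
The negation has an open branch (countermodel exists).

Not valid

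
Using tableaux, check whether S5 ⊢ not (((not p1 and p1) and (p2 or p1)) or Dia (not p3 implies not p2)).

Tableau for the negation ((not p1 and p1) and (p2 or p1)) or Dia (not p3 implies not p2):
1. ((not p1 and p1) and (p2 or p1)) or Dia (not p3 implies not p2), u
2. Dia (not p3 implies not p2), u
3. not p3 implies not p2, v
4. not p2, v
Accessibility: uRu, uRv, vRu, vRv
The negation has an open branch (countermodel exists).

Not valid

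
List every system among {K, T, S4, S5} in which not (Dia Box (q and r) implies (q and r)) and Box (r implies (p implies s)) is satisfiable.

S4-tableau for the formula:
1. not (Dia Box (q and r) implies (q and r)) and Box (r implies (p implies s)), w0
2. not (Dia Box (q and r) implies (q and r)), w0   [and-rule on 1]
3. Box (r implies (p implies s)), w0   [and-rule on 1]
4. Dia Box (q and r), w0   [neg-implies-rule on 2]
5. not (q and r), w0   [neg-implies-rule on 2]
6. r implies (p implies s), w0   [Box-rule on 3 via w0Rw0]
7. not r, w0   [neg-and-rule on 5 (branches; this branch)]
8. p implies s, w0   [implies-rule on 6 (branches; this branch)]
9. s, w0   [implies-rule on 8 (branches; this branch)]
10. Box (q and r), w1   [Dia-rule on 4: fresh world w1, w0Rw1]
11. r implies (p implies s), w1   [Box-rule on 3 via w0Rw1]
12. q and r, w1   [Box-rule on 10 via w1Rw1]
13. q, w1   [and-rule on 12]
14. r, w1   [and-rule on 12]
15. p implies s, w1   [implies-rule on 11 (branches; this branch)]
16. s, w1   [implies-rule on 15 (branches; this branch)]
Accessibility: w0Rw0, w0Rw1, w1Rw1
Complete open branch: satisfiable in S4, hence also in K, T (this S4-model is also a K-model and a T-model).
S5-tableau for the formula:
1. not (Dia Box (q and r) implies (q and r)) and Box (r implies (p implies s)), w0
2. not (Dia Box (q and r) implies (q and r)), w0   [and-rule on 1]
3. Box (r implies (p implies s)), w0   [and-rule on 1]
4. Dia Box (q and r), w0   [neg-implies-rule on 2]
5. not (q and r), w0   [neg-implies-rule on 2]
6. r implies (p implies s), w0   [Box-rule on 3 via w0Rw0]
7. not r, w0   [neg-and-rule on 5 (branches; this branch)]
8. p implies s, w0   [implies-rule on 6 (branches; this branch)]
9. s, w0   [implies-rule on 8 (branches; this branch)]
10. Box (q and r), w1   [Dia-rule on 4: fresh world w1, w0Rw1]
11. r implies (p implies s), w1   [Box-rule on 3 via w0Rw1]
12. q and r, w0   [Box-rule on 10 via w1Rw0]
13. q, w0   [and-rule on 12]
14. r, w0   [and-rule on 12]
Accessibility: w0Rw0, w0Rw1, w1Rw0, w1Rw1
Branch closes: r and not r both at w0.
Every branch closes (one shown): unsatisfiable in S5.

K, T, S4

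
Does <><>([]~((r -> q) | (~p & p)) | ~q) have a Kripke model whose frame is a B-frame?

1. <><>([]~((r -> q) | (~p & p)) | ~q), u
2. <>([]~((r -> q) | (~p & p)) | ~q), v
3. []~((r -> q) | (~p & p)) | ~q, w
4. ~q, w
Accessibility: uRu, uRv, vRu, vRv, vRw, wRv, wRw

Satisfiable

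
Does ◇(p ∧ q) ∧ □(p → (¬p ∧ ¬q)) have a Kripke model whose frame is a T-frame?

1. ◇(p ∧ q) ∧ □(p → (¬p ∧ ¬q)), 0
2. ◇(p ∧ q), 0   [∧-rule on 1]
3. □(p → (¬p ∧ ¬q)), 0   [∧-rule on 1]
4. p → (¬p ∧ ¬q), 0   [□-rule on 3 via 0R0]
5. ¬p ∧ ¬q, 0   [→-rule on 4 (branches; this branch)]
6. ¬p, 0   [∧-rule on 5]
7. ¬q, 0   [∧-rule on 5]
8. p ∧ q, 1   [◇-rule on 2: fresh world 1, 0R1]
9. p, 1   [∧-rule on 8]
10. q, 1   [∧-rule on 8]
11. p → (¬p ∧ ¬q), 1   [□-rule on 3 via 0R1]
12. ¬p ∧ ¬q, 1   [→-rule on 11 (branches; this branch)]
13. ¬p, 1   [∧-rule on 12]
14. ¬q, 1   [∧-rule on 12]
Accessibility: 0R0, 0R1, 1R1
Branch closes: p and ¬p both at 1.
Every branch closes; the branch above is one of them.

Unsatisfiable (every branch closes)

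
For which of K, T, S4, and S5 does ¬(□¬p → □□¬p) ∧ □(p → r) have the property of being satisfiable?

S4-tableau for the formula:
1. ¬(□¬p → □□¬p) ∧ □(p → r), w0
2. ¬(□¬p → □□¬p), w0   [∧-rule on 1]
3. □(p → r), w0   [∧-rule on 1]
4. □¬p, w0   [¬→-rule on 2]
5. ¬□□¬p, w0   [¬→-rule on 2]
6. p → r, w0   [□-rule on 3 via w0Rw0]
7. ¬p, w0   [□-rule on 4 via w0Rw0]
8. r, w0   [→-rule on 6 (branches; this branch)]
9. ¬□¬p, w1   [¬□-rule on 5: fresh world w1, w0Rw1]
10. p → r, w1   [□-rule on 3 via w0Rw1]
11. ¬p, w1   [□-rule on 4 via w0Rw1]
12. r, w1   [→-rule on 10 (branches; this branch)]
13. p, w2   [¬□-rule on 9: fresh world w2, w1Rw2]
14. p → r, w2   [□-rule on 3 via w0Rw2]
15. ¬p, w2   [□-rule on 4 via w0Rw2]
Accessibility: w0Rw0, w0Rw1, w0Rw2, w1Rw1, w1Rw2, w2Rw2
Branch closes: p and ¬p both at w2.
Every branch closes (one shown): unsatisfiable in S4, hence also in S5 (every S5-frame is an S4-frame).
T-tableau for the formula:
1. ¬(□¬p → □□¬p) ∧ □(p → r), w0
2. ¬(□¬p → □□¬p), w0   [∧-rule on 1]
3. □(p → r), w0   [∧-rule on 1]
4. □¬p, w0   [¬→-rule on 2]
5. ¬□□¬p, w0   [¬→-rule on 2]
6. p → r, w0   [□-rule on 3 via w0Rw0]
7. ¬p, w0   [□-rule on 4 via w0Rw0]
8. r, w0   [→-rule on 6 (branches; this branch)]
9. ¬□¬p, w1   [¬□-rule on 5: fresh world w1, w0Rw1]
10. p → r, w1   [□-rule on 3 via w0Rw1]
11. ¬p, w1   [□-rule on 4 via w0Rw1]
12. r, w1   [→-rule on 10 (branches; this branch)]
13. p, w2   [¬□-rule on 9: fresh world w2, w1Rw2]
Accessibility: w0Rw0, w0Rw1, w1Rw1, w1Rw2, w2Rw2
Complete open branch: satisfiable in T, hence also in K (this T-model is also a K-model).

K, T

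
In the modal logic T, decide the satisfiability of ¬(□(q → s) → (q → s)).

No, unsatisfiable

1. ¬(□(q → s) → (q → s)), w0
2. □(q → s), w0
3. ¬(q → s), w0
4. q, w0
5. ¬s, w0
6. q → s, w0
7. s, w0
Accessibility: w0Rw0
Branch closes: s and ¬s both at w0.
All branches of the tableau close; one closing branch shown above.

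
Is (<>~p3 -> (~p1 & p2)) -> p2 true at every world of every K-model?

Invalid (countermodel exists)

Tableau for the negation ~((<>~p3 -> (~p1 & p2)) -> p2):
1. ~((<>~p3 -> (~p1 & p2)) -> p2), u
2. <>~p3 -> (~p1 & p2), u   [~->-rule on 1]
3. ~p2, u   [~->-rule on 1]
4. ~<>~p3, u   [->-rule on 2 (branches; this branch)]
The negation has an open branch (countermodel exists).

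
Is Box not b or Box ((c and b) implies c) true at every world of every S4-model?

Tableau for the negation not (Box not b or Box ((c and b) implies c)):
1. not (Box not b or Box ((c and b) implies c)), w0
2. not Box not b, w0   [neg-or-rule on 1]
3. not Box ((c and b) implies c), w0   [neg-or-rule on 1]
4. b, w1   [neg-Box-rule on 2: fresh world w1, w0Rw1]
5. not ((c and b) implies c), w2   [neg-Box-rule on 3: fresh world w2, w0Rw2]
6. c and b, w2   [neg-implies-rule on 5]
7. not c, w2   [neg-implies-rule on 5]
8. c, w2   [and-rule on 6]
9. b, w2   [and-rule on 6]
Accessibility: w0Rw0, w0Rw1, w0Rw2, w1Rw1, w2Rw2
Branch closes: c and not c both at w2.
All branches of the negation close; one closing branch shown above.

Yes, valid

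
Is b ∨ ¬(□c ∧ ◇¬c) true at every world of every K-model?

Valid in K

Tableau for the negation ¬(b ∨ ¬(□c ∧ ◇¬c)):
1. ¬(b ∨ ¬(□c ∧ ◇¬c)), 0
2. ¬b, 0
3. □c ∧ ◇¬c, 0
4. □c, 0
5. ◇¬c, 0
6. ¬c, 1
7. c, 1
Accessibility: 0R1
Branch closes: c and ¬c both at 1.
All branches of the negation close; one closing branch shown above.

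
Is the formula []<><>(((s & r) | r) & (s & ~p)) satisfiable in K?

1. []<><>(((s & r) | r) & (s & ~p)), w0

Satisfiable (open branch found)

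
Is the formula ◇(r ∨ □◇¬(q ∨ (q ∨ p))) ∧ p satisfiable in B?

Satisfiable

1. ◇(r ∨ □◇¬(q ∨ (q ∨ p))) ∧ p, u
2. ◇(r ∨ □◇¬(q ∨ (q ∨ p))), u
3. p, u
4. r ∨ □◇¬(q ∨ (q ∨ p)), v
5. □◇¬(q ∨ (q ∨ p)), v
6. ◇¬(q ∨ (q ∨ p)), u
7. ◇¬(q ∨ (q ∨ p)), v
8. ¬(q ∨ (q ∨ p)), w
9. ¬q, w
10. ¬(q ∨ p), w
11. ¬p, w
12. ¬(q ∨ (q ∨ p)), x
13. ¬q, x
14. ¬(q ∨ p), x
15. ¬p, x
16. ◇¬(q ∨ (q ∨ p)), x
17. ¬(q ∨ (q ∨ p)), y
18. ¬q, y
19. ¬(q ∨ p), y
20. ¬p, y
Accessibility: uRu, uRv, uRw, vRu, vRv, vRx, wRu, wRw, xRv, xRx, xRy, yRx, yRy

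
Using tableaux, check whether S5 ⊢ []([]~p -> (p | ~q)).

Tableau for the negation ~[]([]~p -> (p | ~q)):
1. ~[]([]~p -> (p | ~q)), w0
2. ~([]~p -> (p | ~q)), w1
3. []~p, w1
4. ~(p | ~q), w1
5. ~p, w1
6. q, w1
7. ~p, w0
Accessibility: w0Rw0, w0Rw1, w1Rw0, w1Rw1
The negation has an open branch (countermodel exists).

Not valid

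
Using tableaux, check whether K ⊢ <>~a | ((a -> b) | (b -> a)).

Yes, valid

Tableau for the negation ~(<>~a | ((a -> b) | (b -> a))):
1. ~(<>~a | ((a -> b) | (b -> a))), w0
2. ~<>~a, w0
3. ~((a -> b) | (b -> a)), w0
4. ~(a -> b), w0
5. ~(b -> a), w0
6. a, w0
7. ~b, w0
8. b, w0
9. ~a, w0
Branch closes: b and ~b both at w0.
All branches of the negation close; one closing branch shown above.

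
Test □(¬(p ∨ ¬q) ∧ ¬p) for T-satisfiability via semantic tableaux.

Satisfiable

1. □(¬(p ∨ ¬q) ∧ ¬p), w0
2. ¬(p ∨ ¬q) ∧ ¬p, w0   [□-rule on 1 via w0Rw0]
3. ¬(p ∨ ¬q), w0   [∧-rule on 2]
4. ¬p, w0   [∧-rule on 2]
5. q, w0   [¬∨-rule on 3]
Accessibility: w0Rw0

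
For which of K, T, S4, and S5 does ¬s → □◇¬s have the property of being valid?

S5

S5-tableau for the negation ¬(¬s → □◇¬s):
1. ¬(¬s → □◇¬s), u
2. ¬s, u
3. ¬□◇¬s, u
4. ¬◇¬s, v
5. s, u
Accessibility: uRu, uRv, vRu, vRv
Branch closes: s and ¬s both at u.
Every branch closes (one shown): valid in S5.
S4-tableau for the negation ¬(¬s → □◇¬s):
1. ¬(¬s → □◇¬s), u
2. ¬s, u
3. ¬□◇¬s, u
4. ¬◇¬s, v
5. s, v
Accessibility: uRu, uRv, vRv
Complete open branch: countermodel on an S4-frame, so not valid in S4, nor in K, T (the same frame is also a K-frame and a T-frame).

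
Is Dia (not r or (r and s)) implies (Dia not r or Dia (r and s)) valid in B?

Valid in B

Tableau for the negation not (Dia (not r or (r and s)) implies (Dia not r or Dia (r and s))):
1. not (Dia (not r or (r and s)) implies (Dia not r or Dia (r and s))), 0
2. Dia (not r or (r and s)), 0
3. not (Dia not r or Dia (r and s)), 0
4. not Dia not r, 0
5. not Dia (r and s), 0
6. r, 0
7. not (r and s), 0
8. not s, 0
9. not r or (r and s), 1
10. r, 1
11. not (r and s), 1
12. r and s, 1
13. s, 1
14. not s, 1
Accessibility: 0R0, 0R1, 1R0, 1R1
Branch closes: s and not s both at 1.
Every branch of the negation's tableau closes; the branch above is one of them.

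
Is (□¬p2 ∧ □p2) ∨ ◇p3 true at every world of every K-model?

No, not valid

Tableau for the negation ¬((□¬p2 ∧ □p2) ∨ ◇p3):
1. ¬((□¬p2 ∧ □p2) ∨ ◇p3), u
2. ¬(□¬p2 ∧ □p2), u   [¬∨-rule on 1]
3. ¬◇p3, u   [¬∨-rule on 1]
4. ¬□p2, u   [¬∧-rule on 2 (branches; this branch)]
5. ¬p2, v   [¬□-rule on 4: fresh world v, uRv]
6. ¬p3, v   [¬◇-rule on 3 via uRv]
Accessibility: uRv
The negation has an open branch (countermodel exists).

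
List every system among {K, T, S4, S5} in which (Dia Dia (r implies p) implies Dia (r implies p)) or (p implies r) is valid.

T, S4, S5

K-tableau for the negation not ((Dia Dia (r implies p) implies Dia (r implies p)) or (p implies r)):
1. not ((Dia Dia (r implies p) implies Dia (r implies p)) or (p implies r)), u
2. not (Dia Dia (r implies p) implies Dia (r implies p)), u   [neg-or-rule on 1]
3. not (p implies r), u   [neg-or-rule on 1]
4. Dia Dia (r implies p), u   [neg-implies-rule on 2]
5. not Dia (r implies p), u   [neg-implies-rule on 2]
6. p, u   [neg-implies-rule on 3]
7. not r, u   [neg-implies-rule on 3]
8. Dia (r implies p), v   [Dia-rule on 4: fresh world v, uRv]
9. not (r implies p), v   [neg-Dia-rule on 5 via uRv]
10. r, v   [neg-implies-rule on 9]
11. not p, v   [neg-implies-rule on 9]
12. r implies p, w   [Dia-rule on 8: fresh world w, vRw]
13. p, w   [implies-rule on 12 (branches; this branch)]
Accessibility: uRv, vRw
Complete open branch: countermodel on a K-frame, so not valid in K.
T-tableau for the negation not ((Dia Dia (r implies p) implies Dia (r implies p)) or (p implies r)):
1. not ((Dia Dia (r implies p) implies Dia (r implies p)) or (p implies r)), u
2. not (Dia Dia (r implies p) implies Dia (r implies p)), u   [neg-or-rule on 1]
3. not (p implies r), u   [neg-or-rule on 1]
4. Dia Dia (r implies p), u   [neg-implies-rule on 2]
5. not Dia (r implies p), u   [neg-implies-rule on 2]
6. p, u   [neg-implies-rule on 3]
7. not r, u   [neg-implies-rule on 3]
8. not (r implies p), u   [neg-Dia-rule on 5 via uRu]
9. r, u   [neg-implies-rule on 8]
10. not p, u   [neg-implies-rule on 8]
Accessibility: uRu
Branch closes: r and not r both at u.
Every branch closes (one shown): valid in T, hence also in S4, S5 (every theorem of T is a theorem of S4 and S5).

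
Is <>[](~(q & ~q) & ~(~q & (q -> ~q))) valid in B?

No, not valid

Tableau for the negation ~<>[](~(q & ~q) & ~(~q & (q -> ~q))):
1. ~<>[](~(q & ~q) & ~(~q & (q -> ~q))), u
2. ~[](~(q & ~q) & ~(~q & (q -> ~q))), u   [~<>-rule on 1 via uRu]
3. ~(~(q & ~q) & ~(~q & (q -> ~q))), v   [~[]-rule on 2: fresh world v, uRv]
4. ~[](~(q & ~q) & ~(~q & (q -> ~q))), v   [~<>-rule on 1 via uRv]
5. ~q & (q -> ~q), v   [~&-rule on 3 (branches; this branch)]
6. ~q, v   [&-rule on 5]
7. q -> ~q, v   [&-rule on 5]
8. ~(~(q & ~q) & ~(~q & (q -> ~q))), w   [~[]-rule on 4: fresh world w, vRw]
9. ~q & (q -> ~q), w   [~&-rule on 8 (branches; this branch)]
10. ~q, w   [&-rule on 9]
11. q -> ~q, w   [&-rule on 9]
Accessibility: uRu, uRv, vRu, vRv, vRw, wRv, wRw
The negation has an open branch (countermodel exists).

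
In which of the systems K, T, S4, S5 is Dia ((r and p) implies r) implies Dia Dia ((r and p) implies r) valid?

T-tableau for the negation not (Dia ((r and p) implies r) implies Dia Dia ((r and p) implies r)):
1. not (Dia ((r and p) implies r) implies Dia Dia ((r and p) implies r)), u
2. Dia ((r and p) implies r), u   [neg-implies-rule on 1]
3. not Dia Dia ((r and p) implies r), u   [neg-implies-rule on 1]
4. not Dia ((r and p) implies r), u   [neg-Dia-rule on 3 via uRu]
5. not ((r and p) implies r), u   [neg-Dia-rule on 4 via uRu]
6. r and p, u   [neg-implies-rule on 5]
7. not r, u   [neg-implies-rule on 5]
8. r, u   [and-rule on 6]
9. p, u   [and-rule on 6]
Accessibility: uRu
Branch closes: r and not r both at u.
Every branch closes (one shown): valid in T, hence also in S4, S5 (every theorem of T is a theorem of S4 and S5).
K-tableau for the negation not (Dia ((r and p) implies r) implies Dia Dia ((r and p) implies r)):
1. not (Dia ((r and p) implies r) implies Dia Dia ((r and p) implies r)), u
2. Dia ((r and p) implies r), u   [neg-implies-rule on 1]
3. not Dia Dia ((r and p) implies r), u   [neg-implies-rule on 1]
4. (r and p) implies r, v   [Dia-rule on 2: fresh world v, uRv]
5. not Dia ((r and p) implies r), v   [neg-Dia-rule on 3 via uRv]
6. r, v   [implies-rule on 4 (branches; this branch)]
Accessibility: uRv
Complete open branch: countermodel on a K-frame, so not valid in K.

T, S4, S5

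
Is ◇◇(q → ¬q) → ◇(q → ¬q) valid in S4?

Tableau for the negation ¬(◇◇(q → ¬q) → ◇(q → ¬q)):
1. ¬(◇◇(q → ¬q) → ◇(q → ¬q)), 0
2. ◇◇(q → ¬q), 0   [¬→-rule on 1]
3. ¬◇(q → ¬q), 0   [¬→-rule on 1]
4. ¬(q → ¬q), 0   [¬◇-rule on 3 via 0R0]
5. q, 0   [¬→-rule on 4]
6. ◇(q → ¬q), 1   [◇-rule on 2: fresh world 1, 0R1]
7. ¬(q → ¬q), 1   [¬◇-rule on 3 via 0R1]
8. q, 1   [¬→-rule on 7]
9. q → ¬q, 2   [◇-rule on 6: fresh world 2, 1R2]
10. ¬(q → ¬q), 2   [¬◇-rule on 3 via 0R2]
11. q, 2   [¬→-rule on 10]
12. ¬q, 2   [→-rule on 9 (branches; this branch)]
Accessibility: 0R0, 0R1, 0R2, 1R1, 1R2, 2R2
Branch closes: q and ¬q both at 2.
Every branch of the negation's tableau closes; the branch above is one of them.

Yes, valid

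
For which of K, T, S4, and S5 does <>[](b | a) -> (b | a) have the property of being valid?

S5-tableau for the negation ~(<>[](b | a) -> (b | a)):
1. ~(<>[](b | a) -> (b | a)), w0
2. <>[](b | a), w0
3. ~(b | a), w0
4. ~b, w0
5. ~a, w0
6. [](b | a), w1
7. b | a, w0
8. b | a, w1
9. a, w0
Accessibility: w0Rw0, w0Rw1, w1Rw0, w1Rw1
Branch closes: a and ~a both at w0.
Every branch closes (one shown): valid in S5.
S4-tableau for the negation ~(<>[](b | a) -> (b | a)):
1. ~(<>[](b | a) -> (b | a)), w0
2. <>[](b | a), w0
3. ~(b | a), w0
4. ~b, w0
5. ~a, w0
6. [](b | a), w1
7. b | a, w1
8. a, w1
Accessibility: w0Rw0, w0Rw1, w1Rw1
Complete open branch: countermodel on an S4-frame, so not valid in S4, nor in K, T (the same frame is also a K-frame and a T-frame).

S5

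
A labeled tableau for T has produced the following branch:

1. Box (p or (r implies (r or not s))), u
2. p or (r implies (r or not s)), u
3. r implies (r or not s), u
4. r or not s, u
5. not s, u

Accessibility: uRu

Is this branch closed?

There is no literal clash: for every atom and world, at most one sign appears.

Open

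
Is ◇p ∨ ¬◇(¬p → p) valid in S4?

Tableau for the negation ¬(◇p ∨ ¬◇(¬p → p)):
1. ¬(◇p ∨ ¬◇(¬p → p)), w0
2. ¬◇p, w0
3. ◇(¬p → p), w0
4. ¬p, w0
5. ¬p → p, w1
6. ¬p, w1
7. p, w1
Accessibility: w0Rw0, w0Rw1, w1Rw1
Branch closes: p and ¬p both at w1.
Every branch of the negation's tableau closes; the branch above is one of them.

Valid in S4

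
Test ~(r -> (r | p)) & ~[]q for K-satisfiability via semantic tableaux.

No, unsatisfiable

1. ~(r -> (r | p)) & ~[]q, u
2. ~(r -> (r | p)), u   [&-rule on 1]
3. ~[]q, u   [&-rule on 1]
4. r, u   [~->-rule on 2]
5. ~(r | p), u   [~->-rule on 2]
6. ~r, u   [~|-rule on 5]
7. ~p, u   [~|-rule on 5]
Branch closes: r and ~r both at u.
All branches of the tableau close; one closing branch shown above.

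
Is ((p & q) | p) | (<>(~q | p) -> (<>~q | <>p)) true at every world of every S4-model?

Tableau for the negation ~(((p & q) | p) | (<>(~q | p) -> (<>~q | <>p))):
1. ~(((p & q) | p) | (<>(~q | p) -> (<>~q | <>p))), u
2. ~((p & q) | p), u
3. ~(<>(~q | p) -> (<>~q | <>p)), u
4. ~(p & q), u
5. ~p, u
6. <>(~q | p), u
7. ~(<>~q | <>p), u
8. ~<>~q, u
9. ~<>p, u
10. q, u
11. ~q | p, v
12. q, v
13. ~p, v
14. p, v
Accessibility: uRu, uRv, vRv
Branch closes: p and ~p both at v.
All branches of the negation close; one closing branch shown above.

Valid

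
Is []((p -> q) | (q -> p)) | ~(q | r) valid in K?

Valid

Tableau for the negation ~([]((p -> q) | (q -> p)) | ~(q | r)):
1. ~([]((p -> q) | (q -> p)) | ~(q | r)), u
2. ~[]((p -> q) | (q -> p)), u   [~|-rule on 1]
3. q | r, u   [~|-rule on 1]
4. r, u   [|-rule on 3 (branches; this branch)]
5. ~((p -> q) | (q -> p)), v   [~[]-rule on 2: fresh world v, uRv]
6. ~(p -> q), v   [~|-rule on 5]
7. ~(q -> p), v   [~|-rule on 5]
8. p, v   [~->-rule on 6]
9. ~q, v   [~->-rule on 6]
10. q, v   [~->-rule on 7]
11. ~p, v   [~->-rule on 7]
Accessibility: uRv
Branch closes: q and ~q both at v.
Every branch of the negation's tableau closes; the branch above is one of them.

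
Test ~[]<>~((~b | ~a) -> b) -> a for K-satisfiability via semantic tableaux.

1. ~[]<>~((~b | ~a) -> b) -> a, u
2. a, u

Satisfiable (open branch found)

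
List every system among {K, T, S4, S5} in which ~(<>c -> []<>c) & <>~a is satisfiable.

K, T, S4

S5-tableau for the formula:
1. ~(<>c -> []<>c) & <>~a, 0
2. ~(<>c -> []<>c), 0   [&-rule on 1]
3. <>~a, 0   [&-rule on 1]
4. <>c, 0   [~->-rule on 2]
5. ~[]<>c, 0   [~->-rule on 2]
6. ~a, 1   [<>-rule on 3: fresh world 1, 0R1]
7. c, 2   [<>-rule on 4: fresh world 2, 0R2]
8. ~<>c, 3   [~[]-rule on 5: fresh world 3, 0R3]
9. ~c, 0   [~<>-rule on 8 via 3R0]
10. ~c, 1   [~<>-rule on 8 via 3R1]
11. ~c, 2   [~<>-rule on 8 via 3R2]
Accessibility: 0R0, 0R1, 0R2, 0R3, 1R0, 1R1, 1R2, 1R3, 2R0, 2R1, 2R2, 2R3, 3R0, 3R1, 3R2, 3R3
Branch closes: c and ~c both at 2.
Every branch closes (one shown): unsatisfiable in S5.
S4-tableau for the formula:
1. ~(<>c -> []<>c) & <>~a, 0
2. ~(<>c -> []<>c), 0   [&-rule on 1]
3. <>~a, 0   [&-rule on 1]
4. <>c, 0   [~->-rule on 2]
5. ~[]<>c, 0   [~->-rule on 2]
6. ~a, 1   [<>-rule on 3: fresh world 1, 0R1]
7. c, 2   [<>-rule on 4: fresh world 2, 0R2]
8. ~<>c, 3   [~[]-rule on 5: fresh world 3, 0R3]
9. ~c, 3   [~<>-rule on 8 via 3R3]
Accessibility: 0R0, 0R1, 0R2, 0R3, 1R1, 2R2, 3R3
Complete open branch: satisfiable in S4, hence also in K, T (this S4-model is also a K-model and a T-model).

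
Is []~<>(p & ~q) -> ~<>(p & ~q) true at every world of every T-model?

Yes, valid

Tableau for the negation ~([]~<>(p & ~q) -> ~<>(p & ~q)):
1. ~([]~<>(p & ~q) -> ~<>(p & ~q)), 0
2. []~<>(p & ~q), 0
3. <>(p & ~q), 0
4. ~<>(p & ~q), 0
5. ~(p & ~q), 0
6. q, 0
7. p & ~q, 1
8. p, 1
9. ~q, 1
10. ~<>(p & ~q), 1
11. ~(p & ~q), 1
12. q, 1
Accessibility: 0R0, 0R1, 1R1
Branch closes: q and ~q both at 1.
All branches of the negation close; one closing branch shown above.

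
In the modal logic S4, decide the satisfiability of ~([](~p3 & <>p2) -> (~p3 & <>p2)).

1. ~([](~p3 & <>p2) -> (~p3 & <>p2)), 0
2. [](~p3 & <>p2), 0
3. ~(~p3 & <>p2), 0
4. ~p3 & <>p2, 0
5. ~p3, 0
6. <>p2, 0
7. ~<>p2, 0
8. ~p2, 0
9. p2, 1
10. ~p3 & <>p2, 1
11. ~p3, 1
12. <>p2, 1
13. ~p2, 1
Accessibility: 0R0, 0R1, 1R1
Branch closes: p2 and ~p2 both at 1.
All branches of the tableau close; one closing branch shown above.

No, unsatisfiable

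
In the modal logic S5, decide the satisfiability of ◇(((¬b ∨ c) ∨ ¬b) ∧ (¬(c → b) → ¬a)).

1. ◇(((¬b ∨ c) ∨ ¬b) ∧ (¬(c → b) → ¬a)), 0
2. ((¬b ∨ c) ∨ ¬b) ∧ (¬(c → b) → ¬a), 1
3. (¬b ∨ c) ∨ ¬b, 1
4. ¬(c → b) → ¬a, 1
5. ¬b, 1
6. ¬a, 1
Accessibility: 0R0, 0R1, 1R0, 1R1

Satisfiable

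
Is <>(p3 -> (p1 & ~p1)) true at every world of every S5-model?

Tableau for the negation ~<>(p3 -> (p1 & ~p1)):
1. ~<>(p3 -> (p1 & ~p1)), u
2. ~(p3 -> (p1 & ~p1)), u
3. p3, u
4. ~(p1 & ~p1), u
5. p1, u
Accessibility: uRu
The negation has an open branch (countermodel exists).

Invalid (countermodel exists)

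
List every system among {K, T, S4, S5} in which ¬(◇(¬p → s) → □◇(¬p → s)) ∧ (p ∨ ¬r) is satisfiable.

K, T, S4

S4-tableau for the formula:
1. ¬(◇(¬p → s) → □◇(¬p → s)) ∧ (p ∨ ¬r), 0
2. ¬(◇(¬p → s) → □◇(¬p → s)), 0   [∧-rule on 1]
3. p ∨ ¬r, 0   [∧-rule on 1]
4. ◇(¬p → s), 0   [¬→-rule on 2]
5. ¬□◇(¬p → s), 0   [¬→-rule on 2]
6. ¬r, 0   [∨-rule on 3 (branches; this branch)]
7. ¬p → s, 1   [◇-rule on 4: fresh world 1, 0R1]
8. s, 1   [→-rule on 7 (branches; this branch)]
9. ¬◇(¬p → s), 2   [¬□-rule on 5: fresh world 2, 0R2]
10. ¬(¬p → s), 2   [¬◇-rule on 9 via 2R2]
11. ¬p, 2   [¬→-rule on 10]
12. ¬s, 2   [¬→-rule on 10]
Accessibility: 0R0, 0R1, 0R2, 1R1, 2R2
Complete open branch: satisfiable in S4, hence also in K, T (this S4-model is also a K-model and a T-model).
S5-tableau for the formula:
1. ¬(◇(¬p → s) → □◇(¬p → s)) ∧ (p ∨ ¬r), 0
2. ¬(◇(¬p → s) → □◇(¬p → s)), 0   [∧-rule on 1]
3. p ∨ ¬r, 0   [∧-rule on 1]
4. ◇(¬p → s), 0   [¬→-rule on 2]
5. ¬□◇(¬p → s), 0   [¬→-rule on 2]
6. ¬r, 0   [∨-rule on 3 (branches; this branch)]
7. ¬p → s, 1   [◇-rule on 4: fresh world 1, 0R1]
8. s, 1   [→-rule on 7 (branches; this branch)]
9. ¬◇(¬p → s), 2   [¬□-rule on 5: fresh world 2, 0R2]
10. ¬(¬p → s), 0   [¬◇-rule on 9 via 2R0]
11. ¬p, 0   [¬→-rule on 10]
12. ¬s, 0   [¬→-rule on 10]
13. ¬(¬p → s), 1   [¬◇-rule on 9 via 2R1]
14. ¬p, 1   [¬→-rule on 13]
15. ¬s, 1   [¬→-rule on 13]
Accessibility: 0R0, 0R1, 0R2, 1R0, 1R1, 1R2, 2R0, 2R1, 2R2
Branch closes: s and ¬s both at 1.
Every branch closes (one shown): unsatisfiable in S5.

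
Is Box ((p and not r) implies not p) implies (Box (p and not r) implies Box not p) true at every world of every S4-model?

Tableau for the negation not (Box ((p and not r) implies not p) implies (Box (p and not r) implies Box not p)):
1. not (Box ((p and not r) implies not p) implies (Box (p and not r) implies Box not p)), 0
2. Box ((p and not r) implies not p), 0   [neg-implies-rule on 1]
3. not (Box (p and not r) implies Box not p), 0   [neg-implies-rule on 1]
4. Box (p and not r), 0   [neg-implies-rule on 3]
5. not Box not p, 0   [neg-implies-rule on 3]
6. (p and not r) implies not p, 0   [Box-rule on 2 via 0R0]
7. p and not r, 0   [Box-rule on 4 via 0R0]
8. p, 0   [and-rule on 7]
9. not r, 0   [and-rule on 7]
10. not (p and not r), 0   [implies-rule on 6 (branches; this branch)]
11. r, 0   [neg-and-rule on 10 (branches; this branch)]
Accessibility: 0R0
Branch closes: r and not r both at 0.
Every branch of the negation's tableau closes; the branch above is one of them.

Valid in S4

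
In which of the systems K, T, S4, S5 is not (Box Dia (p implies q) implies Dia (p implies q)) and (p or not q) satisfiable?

K-tableau for the formula:
1. not (Box Dia (p implies q) implies Dia (p implies q)) and (p or not q), u
2. not (Box Dia (p implies q) implies Dia (p implies q)), u
3. p or not q, u
4. Box Dia (p implies q), u
5. not Dia (p implies q), u
6. not q, u
Complete open branch: satisfiable in K.
T-tableau for the formula:
1. not (Box Dia (p implies q) implies Dia (p implies q)) and (p or not q), u
2. not (Box Dia (p implies q) implies Dia (p implies q)), u
3. p or not q, u
4. Box Dia (p implies q), u
5. not Dia (p implies q), u
6. Dia (p implies q), u
7. not (p implies q), u
8. p, u
9. not q, u
10. p implies q, v
11. Dia (p implies q), v
12. not (p implies q), v
13. p, v
14. not q, v
15. q, v
Accessibility: uRu, uRv, vRv
Branch closes: q and not q both at v.
Every branch closes (one shown): unsatisfiable in T, hence also in S4, S5 (every S4/S5-frame is a T-frame).

K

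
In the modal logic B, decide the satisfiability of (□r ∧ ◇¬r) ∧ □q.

Unsatisfiable (every branch closes)

1. (□r ∧ ◇¬r) ∧ □q, 0
2. □r ∧ ◇¬r, 0   [∧-rule on 1]
3. □q, 0   [∧-rule on 1]
4. □r, 0   [∧-rule on 2]
5. ◇¬r, 0   [∧-rule on 2]
6. q, 0   [□-rule on 3 via 0R0]
7. r, 0   [□-rule on 4 via 0R0]
8. ¬r, 1   [◇-rule on 5: fresh world 1, 0R1]
9. q, 1   [□-rule on 3 via 0R1]
10. r, 1   [□-rule on 4 via 0R1]
Accessibility: 0R0, 0R1, 1R0, 1R1
Branch closes: r and ¬r both at 1.
Every branch closes; the branch above is one of them.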